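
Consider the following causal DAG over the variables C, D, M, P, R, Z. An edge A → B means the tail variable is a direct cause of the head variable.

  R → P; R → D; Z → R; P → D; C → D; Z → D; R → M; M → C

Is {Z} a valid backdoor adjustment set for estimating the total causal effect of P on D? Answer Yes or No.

Backdoor paths from P to D (paths whose first edge points into P):
  P1: P <- R <- Z -> D
  P2: P <- R -> M -> C -> D
  P3: P <- R -> D
Condition 1 (no descendant of P in the set): holds — descendants of P are {D}; none are in {Z}.
Condition 2 (every backdoor path blocked by {Z}):
  P1: blocked at fork node Z ∈ conditioning set.
  P2: open — no interior node is in the conditioning set.
  P3: open — no interior node is in the conditioning set.
{Z} does not satisfy the backdoor criterion.

No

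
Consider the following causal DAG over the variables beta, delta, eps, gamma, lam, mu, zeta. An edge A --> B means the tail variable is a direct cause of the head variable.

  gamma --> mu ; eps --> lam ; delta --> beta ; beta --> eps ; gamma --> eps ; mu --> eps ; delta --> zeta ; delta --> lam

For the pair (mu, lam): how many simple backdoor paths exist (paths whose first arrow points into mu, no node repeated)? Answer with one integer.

A backdoor path from mu to lam is any simple undirected path whose first edge points into mu (i.e. leaves mu via a parent).
Parents of mu: {gamma}.
Enumerating:
  P1: mu <- gamma -> eps <- beta <- delta -> lam
  P2: mu <- gamma -> eps -> lam
That exhausts the simple backdoor paths. Count: 2.

2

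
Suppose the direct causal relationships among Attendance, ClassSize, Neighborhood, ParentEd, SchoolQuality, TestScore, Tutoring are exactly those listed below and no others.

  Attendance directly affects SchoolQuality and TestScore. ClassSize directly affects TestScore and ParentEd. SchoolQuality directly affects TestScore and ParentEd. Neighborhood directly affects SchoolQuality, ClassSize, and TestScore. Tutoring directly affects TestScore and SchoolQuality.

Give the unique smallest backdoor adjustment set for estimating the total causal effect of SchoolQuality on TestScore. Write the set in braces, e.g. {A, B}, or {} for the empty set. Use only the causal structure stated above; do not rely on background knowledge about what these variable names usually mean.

Variables eligible for adjustment (non-descendants of SchoolQuality, excluding SchoolQuality and TestScore): {Attendance, ClassSize, Neighborhood, Tutoring}.
Backdoor paths from SchoolQuality to TestScore:
  P1: SchoolQuality <- Attendance -> TestScore
  P2: SchoolQuality <- Tutoring -> TestScore
  P3: SchoolQuality <- Neighborhood -> ClassSize -> TestScore
  P4: SchoolQuality <- Neighborhood -> TestScore
The empty set is not sufficient: P1 (SchoolQuality <- Attendance -> TestScore) has no collider blocking it and no conditioned non-collider, so it is open.
Try {Attendance, Neighborhood, Tutoring}:
  P1: blocked at fork node Attendance ∈ conditioning set.
  P2: blocked at fork node Tutoring ∈ conditioning set.
  P3: blocked at fork node Neighborhood ∈ conditioning set.
  P4: blocked at fork node Neighborhood ∈ conditioning set.
{Attendance, Neighborhood, Tutoring} contains no descendant of SchoolQuality and blocks every backdoor path.
Every element of {Attendance, Neighborhood, Tutoring} is needed (dropping Attendance leaves P1 open; dropping Neighborhood leaves P3 open; dropping Tutoring leaves P2 open), so no proper subset is valid.
Among all size-3 subsets of the eligible variables, only {Attendance, Neighborhood, Tutoring} blocks every backdoor path, so it is the unique smallest valid adjustment set.

{Attendance, Neighborhood, Tutoring}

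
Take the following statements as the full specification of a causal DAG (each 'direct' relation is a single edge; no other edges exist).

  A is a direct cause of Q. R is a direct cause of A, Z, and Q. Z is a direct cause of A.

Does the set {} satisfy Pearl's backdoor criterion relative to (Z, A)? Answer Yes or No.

No

Backdoor paths from Z to A (paths whose first edge points into Z):
  P1: Z <- R -> A
  P2: Z <- R -> Q <- A
Condition 1 (no descendant of Z in the set): holds — descendants of Z are {A, Q}; none are in {}.
Condition 2 (every backdoor path blocked by {}):
  P1: open — no interior node is in the conditioning set.
  P2: blocked at collider Q (neither it nor any descendant is in the conditioning set).
{} does not satisfy the backdoor criterion.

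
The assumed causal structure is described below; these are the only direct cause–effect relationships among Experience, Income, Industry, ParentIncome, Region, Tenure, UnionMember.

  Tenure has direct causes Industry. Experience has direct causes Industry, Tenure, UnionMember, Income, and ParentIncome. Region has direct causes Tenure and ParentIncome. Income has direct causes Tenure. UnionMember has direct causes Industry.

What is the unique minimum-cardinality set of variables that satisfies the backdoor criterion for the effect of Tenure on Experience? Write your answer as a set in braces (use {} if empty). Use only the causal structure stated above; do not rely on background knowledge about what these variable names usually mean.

Variables eligible for adjustment (non-descendants of Tenure, excluding Tenure and Experience): {Industry, ParentIncome, UnionMember}.
Backdoor paths from Tenure to Experience:
  P1: Tenure <- Industry -> UnionMember -> Experience
  P2: Tenure <- Industry -> Experience
The empty set is not sufficient: P1 (Tenure <- Industry -> UnionMember -> Experience) has no collider blocking it and no conditioned non-collider, so it is open.
Try {Industry}:
  P1: blocked at fork node Industry ∈ conditioning set.
  P2: blocked at fork node Industry ∈ conditioning set.
{Industry} contains no descendant of Tenure and blocks every backdoor path.
No other singleton works — e.g. {UnionMember} leaves P2 open — so {Industry} is the unique smallest valid adjustment set.

{Industry}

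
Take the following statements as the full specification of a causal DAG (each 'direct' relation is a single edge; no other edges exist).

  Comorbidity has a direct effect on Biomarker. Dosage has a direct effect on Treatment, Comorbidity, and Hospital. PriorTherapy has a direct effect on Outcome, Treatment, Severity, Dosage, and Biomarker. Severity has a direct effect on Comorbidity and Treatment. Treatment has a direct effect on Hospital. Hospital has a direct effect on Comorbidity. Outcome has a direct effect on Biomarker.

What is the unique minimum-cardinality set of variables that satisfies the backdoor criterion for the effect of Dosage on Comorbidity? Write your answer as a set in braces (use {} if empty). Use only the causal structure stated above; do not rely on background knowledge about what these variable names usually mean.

{PriorTherapy}

Variables eligible for adjustment (non-descendants of Dosage, excluding Dosage and Comorbidity): {Outcome, PriorTherapy, Severity}.
Backdoor paths from Dosage to Comorbidity:
  P1: Dosage <- PriorTherapy -> Severity -> Treatment -> Hospital -> Comorbidity
  P2: Dosage <- PriorTherapy -> Severity -> Comorbidity
  P3: Dosage <- PriorTherapy -> Treatment <- Severity -> Comorbidity
  P4: Dosage <- PriorTherapy -> Treatment -> Hospital -> Comorbidity
  P5: Dosage <- PriorTherapy -> Outcome -> Biomarker <- Comorbidity
  P6: Dosage <- PriorTherapy -> Biomarker <- Comorbidity
The empty set is not sufficient: P1 (Dosage <- PriorTherapy -> Severity -> Treatment -> Hospital -> Comorbidity) has no collider blocking it and no conditioned non-collider, so it is open.
Try {PriorTherapy}:
  P1: blocked at fork node PriorTherapy ∈ conditioning set.
  P2: blocked at fork node PriorTherapy ∈ conditioning set.
  P3: blocked at fork node PriorTherapy ∈ conditioning set.
  P4: blocked at fork node PriorTherapy ∈ conditioning set.
  P5: blocked at fork node PriorTherapy ∈ conditioning set.
  P6: blocked at fork node PriorTherapy ∈ conditioning set.
{PriorTherapy} contains no descendant of Dosage and blocks every backdoor path.
No other singleton works — e.g. {Severity} leaves P4 open — so {PriorTherapy} is the unique smallest valid adjustment set.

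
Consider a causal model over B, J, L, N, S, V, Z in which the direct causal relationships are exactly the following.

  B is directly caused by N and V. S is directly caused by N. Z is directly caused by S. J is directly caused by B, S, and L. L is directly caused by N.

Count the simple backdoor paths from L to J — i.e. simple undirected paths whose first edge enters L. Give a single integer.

A backdoor path from L to J is any simple undirected path whose first edge points into L (i.e. leaves L via a parent).
Parents of L: {N}.
Enumerating:
  P1: L <- N -> B -> J
  P2: L <- N -> S -> J
That exhausts the simple backdoor paths. Count: 2.

2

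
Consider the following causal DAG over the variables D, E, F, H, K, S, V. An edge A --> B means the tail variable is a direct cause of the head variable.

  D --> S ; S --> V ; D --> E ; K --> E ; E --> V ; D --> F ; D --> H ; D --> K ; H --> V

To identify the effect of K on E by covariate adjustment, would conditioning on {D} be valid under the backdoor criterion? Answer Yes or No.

Backdoor paths from K to E (paths whose first edge points into K):
  P1: K <- D -> S -> V <- E
  P2: K <- D -> H -> V <- E
  P3: K <- D -> E
Condition 1 (no descendant of K in the set): holds — descendants of K are {E, V}; none are in {D}.
Condition 2 (every backdoor path blocked by {D}):
  P1: blocked at fork node D ∈ conditioning set.
  P2: blocked at fork node D ∈ conditioning set.
  P3: blocked at fork node D ∈ conditioning set.
{D} satisfies the backdoor criterion.

Yes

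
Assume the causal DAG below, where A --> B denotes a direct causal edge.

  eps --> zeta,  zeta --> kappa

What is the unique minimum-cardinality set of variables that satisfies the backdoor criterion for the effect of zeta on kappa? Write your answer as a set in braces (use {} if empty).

Variables eligible for adjustment (non-descendants of zeta, excluding zeta and kappa): {eps}.
Backdoor paths from zeta to kappa:
  (none)
With no backdoor paths the empty set already satisfies the criterion, and it is trivially minimal.

{}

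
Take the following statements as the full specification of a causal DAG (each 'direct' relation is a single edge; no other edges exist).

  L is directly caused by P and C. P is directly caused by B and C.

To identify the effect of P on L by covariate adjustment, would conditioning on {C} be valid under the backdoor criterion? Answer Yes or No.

Backdoor paths from P to L (paths whose first edge points into P):
  P1: P <- C -> L
Condition 1 (no descendant of P in the set): holds — descendants of P are {L}; none are in {C}.
Condition 2 (every backdoor path blocked by {C}):
  P1: blocked at fork node C ∈ conditioning set.
{C} satisfies the backdoor criterion.

Yes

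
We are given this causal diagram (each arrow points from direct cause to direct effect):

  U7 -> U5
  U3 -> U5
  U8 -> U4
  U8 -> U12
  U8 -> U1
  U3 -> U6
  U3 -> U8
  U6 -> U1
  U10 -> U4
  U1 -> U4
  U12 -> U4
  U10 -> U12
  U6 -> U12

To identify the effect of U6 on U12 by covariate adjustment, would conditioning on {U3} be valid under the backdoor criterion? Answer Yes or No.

Yes

Backdoor paths from U6 to U12 (paths whose first edge points into U6):
  P1: U6 <- U3 -> U8 -> U12
  P2: U6 <- U3 -> U8 -> U1 -> U4 <- U10 -> U12
  P3: U6 <- U3 -> U8 -> U1 -> U4 <- U12
  P4: U6 <- U3 -> U8 -> U4 <- U10 -> U12
  P5: U6 <- U3 -> U8 -> U4 <- U12
Condition 1 (no descendant of U6 in the set): holds — descendants of U6 are {U1, U12, U4}; none are in {U3}.
Condition 2 (every backdoor path blocked by {U3}):
  P1: blocked at fork node U3 ∈ conditioning set.
  P2: blocked at fork node U3 ∈ conditioning set.
  P3: blocked at fork node U3 ∈ conditioning set.
  P4: blocked at fork node U3 ∈ conditioning set.
  P5: blocked at fork node U3 ∈ conditioning set.
{U3} satisfies the backdoor criterion.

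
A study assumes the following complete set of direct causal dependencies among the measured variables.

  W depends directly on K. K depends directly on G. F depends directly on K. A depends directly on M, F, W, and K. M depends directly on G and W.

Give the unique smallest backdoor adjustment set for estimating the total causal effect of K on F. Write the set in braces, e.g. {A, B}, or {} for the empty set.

Variables eligible for adjustment (non-descendants of K, excluding K and F): {G}.
Backdoor paths from K to F:
  P1: K <- G -> M <- W -> A <- F
  P2: K <- G -> M -> A <- F
Each backdoor path contains an unconditioned collider, so every path is already blocked with the empty conditioning set:
  P1: blocked at collider M (neither it nor any descendant is in the conditioning set).
  P2: blocked at collider A (neither it nor any descendant is in the conditioning set).
The empty set is therefore the unique smallest valid set.

{}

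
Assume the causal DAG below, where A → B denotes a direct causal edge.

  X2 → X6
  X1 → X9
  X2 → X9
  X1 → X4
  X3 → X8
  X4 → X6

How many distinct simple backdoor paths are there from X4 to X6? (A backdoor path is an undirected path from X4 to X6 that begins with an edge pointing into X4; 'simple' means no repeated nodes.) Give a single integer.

A backdoor path from X4 to X6 is any simple undirected path whose first edge points into X4 (i.e. leaves X4 via a parent).
Parents of X4: {X1}.
Enumerating:
  P1: X4 <- X1 -> X9 <- X2 -> X6
That exhausts the simple backdoor paths. Count: 1.

1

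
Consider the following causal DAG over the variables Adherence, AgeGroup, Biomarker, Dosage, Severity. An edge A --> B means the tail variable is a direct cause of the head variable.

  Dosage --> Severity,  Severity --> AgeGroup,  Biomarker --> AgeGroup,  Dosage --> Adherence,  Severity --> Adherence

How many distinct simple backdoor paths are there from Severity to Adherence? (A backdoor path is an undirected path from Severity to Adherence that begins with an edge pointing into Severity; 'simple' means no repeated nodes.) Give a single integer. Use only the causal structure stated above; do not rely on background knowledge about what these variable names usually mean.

1

A backdoor path from Severity to Adherence is any simple undirected path whose first edge points into Severity (i.e. leaves Severity via a parent).
Parents of Severity: {Dosage}.
Enumerating:
  P1: Severity <- Dosage -> Adherence
That exhausts the simple backdoor paths. Count: 1.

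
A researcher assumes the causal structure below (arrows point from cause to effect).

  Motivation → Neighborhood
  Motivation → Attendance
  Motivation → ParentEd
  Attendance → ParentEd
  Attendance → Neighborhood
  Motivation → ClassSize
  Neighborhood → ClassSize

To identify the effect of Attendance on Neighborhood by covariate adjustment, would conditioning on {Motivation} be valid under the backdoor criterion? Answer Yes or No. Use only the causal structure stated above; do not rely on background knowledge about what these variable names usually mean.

Backdoor paths from Attendance to Neighborhood (paths whose first edge points into Attendance):
  P1: Attendance <- Motivation -> Neighborhood
  P2: Attendance <- Motivation -> ClassSize <- Neighborhood
Condition 1 (no descendant of Attendance in the set): holds — descendants of Attendance are {ClassSize, Neighborhood, ParentEd}; none are in {Motivation}.
Condition 2 (every backdoor path blocked by {Motivation}):
  P1: blocked at fork node Motivation ∈ conditioning set.
  P2: blocked at fork node Motivation ∈ conditioning set.
{Motivation} satisfies the backdoor criterion.

Yes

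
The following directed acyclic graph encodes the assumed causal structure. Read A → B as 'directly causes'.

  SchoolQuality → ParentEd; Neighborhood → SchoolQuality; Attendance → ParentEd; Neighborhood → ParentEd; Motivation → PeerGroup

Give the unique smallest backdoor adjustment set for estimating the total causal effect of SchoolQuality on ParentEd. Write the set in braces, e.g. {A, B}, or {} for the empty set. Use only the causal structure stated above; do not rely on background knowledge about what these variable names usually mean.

{Neighborhood}

Variables eligible for adjustment (non-descendants of SchoolQuality, excluding SchoolQuality and ParentEd): {Attendance, Motivation, Neighborhood, PeerGroup}.
Backdoor paths from SchoolQuality to ParentEd:
  P1: SchoolQuality <- Neighborhood -> ParentEd
The empty set is not sufficient: P1 (SchoolQuality <- Neighborhood -> ParentEd) has no collider blocking it and no conditioned non-collider, so it is open.
Try {Neighborhood}:
  P1: blocked at fork node Neighborhood ∈ conditioning set.
{Neighborhood} contains no descendant of SchoolQuality and blocks every backdoor path.
No other singleton works — e.g. {Attendance} leaves P1 open — so {Neighborhood} is the unique smallest valid adjustment set.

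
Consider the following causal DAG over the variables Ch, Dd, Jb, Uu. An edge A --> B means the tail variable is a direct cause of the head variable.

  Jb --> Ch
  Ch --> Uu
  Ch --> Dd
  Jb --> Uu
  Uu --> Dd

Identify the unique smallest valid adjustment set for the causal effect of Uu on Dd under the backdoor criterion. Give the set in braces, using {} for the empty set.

Variables eligible for adjustment (non-descendants of Uu, excluding Uu and Dd): {Ch, Jb}.
Backdoor paths from Uu to Dd:
  P1: Uu <- Jb -> Ch -> Dd
  P2: Uu <- Ch -> Dd
The empty set is not sufficient: P1 (Uu <- Jb -> Ch -> Dd) has no collider blocking it and no conditioned non-collider, so it is open.
Try {Ch}:
  P1: blocked at chain node Ch ∈ conditioning set.
  P2: blocked at fork node Ch ∈ conditioning set.
{Ch} contains no descendant of Uu and blocks every backdoor path.
No other singleton works — e.g. {Jb} leaves P2 open — so {Ch} is the unique smallest valid adjustment set.

{Ch}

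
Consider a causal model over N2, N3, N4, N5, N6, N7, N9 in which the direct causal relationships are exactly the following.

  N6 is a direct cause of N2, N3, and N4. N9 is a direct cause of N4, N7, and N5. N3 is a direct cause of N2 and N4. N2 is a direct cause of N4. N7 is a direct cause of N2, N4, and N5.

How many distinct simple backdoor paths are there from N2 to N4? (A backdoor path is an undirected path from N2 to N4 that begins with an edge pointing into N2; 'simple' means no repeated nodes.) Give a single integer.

7

A backdoor path from N2 to N4 is any simple undirected path whose first edge points into N2 (i.e. leaves N2 via a parent).
Parents of N2: {N3, N6, N7}.
Enumerating:
  P1: N2 <- N6 -> N3 -> N4
  P2: N2 <- N6 -> N4
  P3: N2 <- N3 <- N6 -> N4
  P4: N2 <- N3 -> N4
  P5: N2 <- N7 <- N9 -> N4
  P6: N2 <- N7 -> N5 <- N9 -> N4
  P7: N2 <- N7 -> N4
That exhausts the simple backdoor paths. Count: 7.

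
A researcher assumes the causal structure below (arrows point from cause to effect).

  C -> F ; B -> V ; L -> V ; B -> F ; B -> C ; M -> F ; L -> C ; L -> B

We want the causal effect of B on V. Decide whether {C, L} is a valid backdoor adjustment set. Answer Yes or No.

No

Backdoor paths from B to V (paths whose first edge points into B):
  P1: B <- L -> V
Condition 1 (no descendant of B in the set): FAILS — C is a descendant of B.
Condition 2 (every backdoor path blocked by {C, L}):
  P1: blocked at fork node L ∈ conditioning set.
{C, L} does not satisfy the backdoor criterion.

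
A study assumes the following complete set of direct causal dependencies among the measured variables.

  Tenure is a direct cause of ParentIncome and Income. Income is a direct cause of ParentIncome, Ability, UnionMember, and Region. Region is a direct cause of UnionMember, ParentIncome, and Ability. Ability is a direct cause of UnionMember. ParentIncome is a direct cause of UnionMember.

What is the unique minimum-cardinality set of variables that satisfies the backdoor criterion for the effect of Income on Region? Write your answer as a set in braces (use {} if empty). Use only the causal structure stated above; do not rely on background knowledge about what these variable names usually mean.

Variables eligible for adjustment (non-descendants of Income, excluding Income and Region): {Tenure}.
Backdoor paths from Income to Region:
  P1: Income <- Tenure -> ParentIncome <- Region
  P2: Income <- Tenure -> ParentIncome -> UnionMember <- Region
  P3: Income <- Tenure -> ParentIncome -> UnionMember <- Ability <- Region
Each backdoor path contains an unconditioned collider, so every path is already blocked with the empty conditioning set:
  P1: blocked at collider ParentIncome (neither it nor any descendant is in the conditioning set).
  P2: blocked at collider UnionMember (neither it nor any descendant is in the conditioning set).
  P3: blocked at collider UnionMember (neither it nor any descendant is in the conditioning set).
The empty set is therefore the unique smallest valid set.

{}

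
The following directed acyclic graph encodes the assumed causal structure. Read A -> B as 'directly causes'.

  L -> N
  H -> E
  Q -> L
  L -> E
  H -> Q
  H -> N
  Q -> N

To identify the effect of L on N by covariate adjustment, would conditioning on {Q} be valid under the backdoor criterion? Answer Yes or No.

Backdoor paths from L to N (paths whose first edge points into L):
  P1: L <- Q <- H -> N
  P2: L <- Q -> N
Condition 1 (no descendant of L in the set): holds — descendants of L are {E, N}; none are in {Q}.
Condition 2 (every backdoor path blocked by {Q}):
  P1: blocked at chain node Q ∈ conditioning set.
  P2: blocked at fork node Q ∈ conditioning set.
{Q} satisfies the backdoor criterion.

Yes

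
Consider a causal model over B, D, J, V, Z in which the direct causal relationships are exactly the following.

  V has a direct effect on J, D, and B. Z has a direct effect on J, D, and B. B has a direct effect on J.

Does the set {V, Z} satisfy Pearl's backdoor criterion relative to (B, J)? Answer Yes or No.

Yes

Backdoor paths from B to J (paths whose first edge points into B):
  P1: B <- V -> D <- Z -> J
  P2: B <- V -> J
  P3: B <- Z -> D <- V -> J
  P4: B <- Z -> J
Condition 1 (no descendant of B in the set): holds — descendants of B are {J}; none are in {V, Z}.
Condition 2 (every backdoor path blocked by {V, Z}):
  P1: blocked at fork node V ∈ conditioning set.
  P2: blocked at fork node V ∈ conditioning set.
  P3: blocked at fork node Z ∈ conditioning set.
  P4: blocked at fork node Z ∈ conditioning set.
{V, Z} satisfies the backdoor criterion.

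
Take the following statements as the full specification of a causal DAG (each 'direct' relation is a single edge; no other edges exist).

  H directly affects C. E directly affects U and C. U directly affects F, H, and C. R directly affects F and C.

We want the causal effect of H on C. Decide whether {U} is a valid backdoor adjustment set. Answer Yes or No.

Backdoor paths from H to C (paths whose first edge points into H):
  P1: H <- U <- E -> C
  P2: H <- U -> F <- R -> C
  P3: H <- U -> C
Condition 1 (no descendant of H in the set): holds — descendants of H are {C}; none are in {U}.
Condition 2 (every backdoor path blocked by {U}):
  P1: blocked at chain node U ∈ conditioning set.
  P2: blocked at fork node U ∈ conditioning set.
  P3: blocked at fork node U ∈ conditioning set.
{U} satisfies the backdoor criterion.

Yes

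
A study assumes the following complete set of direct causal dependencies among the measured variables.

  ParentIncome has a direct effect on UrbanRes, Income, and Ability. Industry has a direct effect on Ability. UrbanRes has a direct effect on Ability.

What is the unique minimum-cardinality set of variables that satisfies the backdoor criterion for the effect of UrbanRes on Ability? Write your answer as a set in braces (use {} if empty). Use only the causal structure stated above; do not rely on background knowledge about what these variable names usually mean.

{ParentIncome}

Variables eligible for adjustment (non-descendants of UrbanRes, excluding UrbanRes and Ability): {Income, Industry, ParentIncome}.
Backdoor paths from UrbanRes to Ability:
  P1: UrbanRes <- ParentIncome -> Ability
The empty set is not sufficient: P1 (UrbanRes <- ParentIncome -> Ability) has no collider blocking it and no conditioned non-collider, so it is open.
Try {ParentIncome}:
  P1: blocked at fork node ParentIncome ∈ conditioning set.
{ParentIncome} contains no descendant of UrbanRes and blocks every backdoor path.
No other singleton works — e.g. {Industry} leaves P1 open — so {ParentIncome} is the unique smallest valid adjustment set.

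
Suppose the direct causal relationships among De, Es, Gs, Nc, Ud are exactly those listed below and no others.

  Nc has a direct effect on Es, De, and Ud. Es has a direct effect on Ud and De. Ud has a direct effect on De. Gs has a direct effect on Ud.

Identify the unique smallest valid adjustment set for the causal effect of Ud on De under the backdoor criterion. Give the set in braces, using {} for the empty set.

Variables eligible for adjustment (non-descendants of Ud, excluding Ud and De): {Es, Gs, Nc}.
Backdoor paths from Ud to De:
  P1: Ud <- Nc -> Es -> De
  P2: Ud <- Nc -> De
  P3: Ud <- Es <- Nc -> De
  P4: Ud <- Es -> De
The empty set is not sufficient: P1 (Ud <- Nc -> Es -> De) has no collider blocking it and no conditioned non-collider, so it is open.
Try {Es, Nc}:
  P1: blocked at fork node Nc ∈ conditioning set.
  P2: blocked at fork node Nc ∈ conditioning set.
  P3: blocked at chain node Es ∈ conditioning set.
  P4: blocked at fork node Es ∈ conditioning set.
{Es, Nc} contains no descendant of Ud and blocks every backdoor path.
Every element of {Es, Nc} is needed (dropping Es leaves P4 open; dropping Nc leaves P2 open), so no proper subset is valid.
Among all size-2 subsets of the eligible variables, only {Es, Nc} blocks every backdoor path, so it is the unique smallest valid adjustment set.

{Es, Nc}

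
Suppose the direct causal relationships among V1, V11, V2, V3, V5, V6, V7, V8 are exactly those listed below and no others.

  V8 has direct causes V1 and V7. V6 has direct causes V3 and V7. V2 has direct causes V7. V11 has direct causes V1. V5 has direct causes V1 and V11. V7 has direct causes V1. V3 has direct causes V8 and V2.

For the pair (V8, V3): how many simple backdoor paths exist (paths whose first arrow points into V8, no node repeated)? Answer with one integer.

4

A backdoor path from V8 to V3 is any simple undirected path whose first edge points into V8 (i.e. leaves V8 via a parent).
Parents of V8: {V1, V7}.
Enumerating:
  P1: V8 <- V1 -> V7 -> V2 -> V3
  P2: V8 <- V1 -> V7 -> V6 <- V3
  P3: V8 <- V7 -> V2 -> V3
  P4: V8 <- V7 -> V6 <- V3
That exhausts the simple backdoor paths. Count: 4.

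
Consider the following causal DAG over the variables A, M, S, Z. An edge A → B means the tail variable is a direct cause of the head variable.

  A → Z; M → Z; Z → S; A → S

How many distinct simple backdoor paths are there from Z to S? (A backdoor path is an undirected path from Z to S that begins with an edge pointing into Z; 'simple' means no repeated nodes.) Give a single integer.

1

A backdoor path from Z to S is any simple undirected path whose first edge points into Z (i.e. leaves Z via a parent).
Parents of Z: {A, M}.
Enumerating:
  P1: Z <- A -> S
That exhausts the simple backdoor paths. Count: 1.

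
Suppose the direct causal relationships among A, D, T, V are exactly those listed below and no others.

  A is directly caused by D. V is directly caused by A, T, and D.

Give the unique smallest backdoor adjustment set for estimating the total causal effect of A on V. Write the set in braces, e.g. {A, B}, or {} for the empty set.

Variables eligible for adjustment (non-descendants of A, excluding A and V): {D, T}.
Backdoor paths from A to V:
  P1: A <- D -> V
The empty set is not sufficient: P1 (A <- D -> V) has no collider blocking it and no conditioned non-collider, so it is open.
Try {D}:
  P1: blocked at fork node D ∈ conditioning set.
{D} contains no descendant of A and blocks every backdoor path.
No other singleton works — e.g. {T} leaves P1 open — so {D} is the unique smallest valid adjustment set.

{D}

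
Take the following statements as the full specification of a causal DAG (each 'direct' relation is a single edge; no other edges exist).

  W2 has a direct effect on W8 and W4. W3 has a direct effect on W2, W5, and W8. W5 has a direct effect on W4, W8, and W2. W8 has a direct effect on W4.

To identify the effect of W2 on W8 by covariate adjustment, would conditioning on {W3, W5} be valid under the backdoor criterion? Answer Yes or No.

Backdoor paths from W2 to W8 (paths whose first edge points into W2):
  P1: W2 <- W3 -> W5 -> W8
  P2: W2 <- W3 -> W5 -> W4 <- W8
  P3: W2 <- W3 -> W8
  P4: W2 <- W5 <- W3 -> W8
  P5: W2 <- W5 -> W8
  P6: W2 <- W5 -> W4 <- W8
Condition 1 (no descendant of W2 in the set): holds — descendants of W2 are {W4, W8}; none are in {W3, W5}.
Condition 2 (every backdoor path blocked by {W3, W5}):
  P1: blocked at fork node W3 ∈ conditioning set.
  P2: blocked at fork node W3 ∈ conditioning set.
  P3: blocked at fork node W3 ∈ conditioning set.
  P4: blocked at chain node W5 ∈ conditioning set.
  P5: blocked at fork node W5 ∈ conditioning set.
  P6: blocked at fork node W5 ∈ conditioning set.
{W3, W5} satisfies the backdoor criterion.

Yes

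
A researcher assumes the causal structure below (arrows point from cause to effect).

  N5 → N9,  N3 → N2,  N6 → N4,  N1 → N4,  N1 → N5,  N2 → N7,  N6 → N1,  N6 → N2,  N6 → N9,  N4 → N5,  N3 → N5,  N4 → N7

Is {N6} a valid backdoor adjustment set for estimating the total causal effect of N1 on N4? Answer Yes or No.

Backdoor paths from N1 to N4 (paths whose first edge points into N1):
  P1: N1 <- N6 -> N4
  P2: N1 <- N6 -> N2 <- N3 -> N5 <- N4
  P3: N1 <- N6 -> N2 -> N7 <- N4
  P4: N1 <- N6 -> N9 <- N5 <- N3 -> N2 -> N7 <- N4
  P5: N1 <- N6 -> N9 <- N5 <- N4
Condition 1 (no descendant of N1 in the set): holds — descendants of N1 are {N4, N5, N7, N9}; none are in {N6}.
Condition 2 (every backdoor path blocked by {N6}):
  P1: blocked at fork node N6 ∈ conditioning set.
  P2: blocked at fork node N6 ∈ conditioning set.
  P3: blocked at fork node N6 ∈ conditioning set.
  P4: blocked at fork node N6 ∈ conditioning set.
  P5: blocked at fork node N6 ∈ conditioning set.
{N6} satisfies the backdoor criterion.

Yes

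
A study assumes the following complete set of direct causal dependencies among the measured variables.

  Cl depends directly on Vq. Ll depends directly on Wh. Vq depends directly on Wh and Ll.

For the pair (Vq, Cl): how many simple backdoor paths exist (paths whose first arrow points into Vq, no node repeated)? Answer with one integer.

A backdoor path from Vq to Cl is any simple undirected path whose first edge points into Vq (i.e. leaves Vq via a parent).
Parents of Vq: {Ll, Wh}.
No simple path from any parent of Vq reaches Cl without revisiting Vq, so there are no backdoor paths.

0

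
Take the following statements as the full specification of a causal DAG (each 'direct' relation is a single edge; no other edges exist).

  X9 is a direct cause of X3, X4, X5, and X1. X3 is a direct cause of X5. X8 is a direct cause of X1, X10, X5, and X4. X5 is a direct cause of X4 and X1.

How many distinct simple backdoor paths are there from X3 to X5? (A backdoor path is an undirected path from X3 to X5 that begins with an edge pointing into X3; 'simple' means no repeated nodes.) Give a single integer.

7

A backdoor path from X3 to X5 is any simple undirected path whose first edge points into X3 (i.e. leaves X3 via a parent).
Parents of X3: {X9}.
Enumerating:
  P1: X3 <- X9 -> X5
  P2: X3 <- X9 -> X1 <- X8 -> X5
  P3: X3 <- X9 -> X1 <- X8 -> X4 <- X5
  P4: X3 <- X9 -> X1 <- X5
  P5: X3 <- X9 -> X4 <- X8 -> X5
  P6: X3 <- X9 -> X4 <- X8 -> X1 <- X5
  P7: X3 <- X9 -> X4 <- X5
That exhausts the simple backdoor paths. Count: 7.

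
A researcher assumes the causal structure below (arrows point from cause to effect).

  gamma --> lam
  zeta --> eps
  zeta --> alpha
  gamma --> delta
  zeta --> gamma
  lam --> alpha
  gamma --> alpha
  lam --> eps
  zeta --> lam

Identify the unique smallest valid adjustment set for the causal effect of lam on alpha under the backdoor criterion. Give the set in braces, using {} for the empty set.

Variables eligible for adjustment (non-descendants of lam, excluding lam and alpha): {delta, gamma, zeta}.
Backdoor paths from lam to alpha:
  P1: lam <- zeta -> gamma -> alpha
  P2: lam <- zeta -> alpha
  P3: lam <- gamma <- zeta -> alpha
  P4: lam <- gamma -> alpha
The empty set is not sufficient: P1 (lam <- zeta -> gamma -> alpha) has no collider blocking it and no conditioned non-collider, so it is open.
Try {gamma, zeta}:
  P1: blocked at fork node zeta ∈ conditioning set.
  P2: blocked at fork node zeta ∈ conditioning set.
  P3: blocked at chain node gamma ∈ conditioning set.
  P4: blocked at fork node gamma ∈ conditioning set.
{gamma, zeta} contains no descendant of lam and blocks every backdoor path.
Every element of {gamma, zeta} is needed (dropping gamma leaves P4 open; dropping zeta leaves P2 open), so no proper subset is valid.
Among all size-2 subsets of the eligible variables, only {gamma, zeta} blocks every backdoor path, so it is the unique smallest valid adjustment set.

{gamma, zeta}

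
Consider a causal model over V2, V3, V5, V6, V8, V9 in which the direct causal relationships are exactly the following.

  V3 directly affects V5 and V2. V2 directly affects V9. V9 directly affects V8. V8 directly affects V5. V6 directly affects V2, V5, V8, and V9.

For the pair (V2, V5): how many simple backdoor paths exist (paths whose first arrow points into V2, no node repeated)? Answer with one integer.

4

A backdoor path from V2 to V5 is any simple undirected path whose first edge points into V2 (i.e. leaves V2 via a parent).
Parents of V2: {V3, V6}.
Enumerating:
  P1: V2 <- V6 -> V9 -> V8 -> V5
  P2: V2 <- V6 -> V8 -> V5
  P3: V2 <- V6 -> V5
  P4: V2 <- V3 -> V5
That exhausts the simple backdoor paths. Count: 4.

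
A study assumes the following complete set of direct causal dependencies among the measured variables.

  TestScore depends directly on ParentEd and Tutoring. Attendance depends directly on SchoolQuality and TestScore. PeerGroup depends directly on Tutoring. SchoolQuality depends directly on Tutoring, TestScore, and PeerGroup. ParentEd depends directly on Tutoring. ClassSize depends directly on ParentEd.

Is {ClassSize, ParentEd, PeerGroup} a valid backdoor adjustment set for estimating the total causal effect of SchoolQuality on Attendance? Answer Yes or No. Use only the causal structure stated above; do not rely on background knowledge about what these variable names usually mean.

No

Backdoor paths from SchoolQuality to Attendance (paths whose first edge points into SchoolQuality):
  P1: SchoolQuality <- Tutoring -> ParentEd -> TestScore -> Attendance
  P2: SchoolQuality <- Tutoring -> TestScore -> Attendance
  P3: SchoolQuality <- PeerGroup <- Tutoring -> ParentEd -> TestScore -> Attendance
  P4: SchoolQuality <- PeerGroup <- Tutoring -> TestScore -> Attendance
  P5: SchoolQuality <- TestScore -> Attendance
Condition 1 (no descendant of SchoolQuality in the set): holds — descendants of SchoolQuality are {Attendance}; none are in {ClassSize, ParentEd, PeerGroup}.
Condition 2 (every backdoor path blocked by {ClassSize, ParentEd, PeerGroup}):
  P1: blocked at chain node ParentEd ∈ conditioning set.
  P2: open — no interior node is in the conditioning set.
  P3: blocked at chain node PeerGroup ∈ conditioning set.
  P4: blocked at chain node PeerGroup ∈ conditioning set.
  P5: open — no interior node is in the conditioning set.
{ClassSize, ParentEd, PeerGroup} does not satisfy the backdoor criterion.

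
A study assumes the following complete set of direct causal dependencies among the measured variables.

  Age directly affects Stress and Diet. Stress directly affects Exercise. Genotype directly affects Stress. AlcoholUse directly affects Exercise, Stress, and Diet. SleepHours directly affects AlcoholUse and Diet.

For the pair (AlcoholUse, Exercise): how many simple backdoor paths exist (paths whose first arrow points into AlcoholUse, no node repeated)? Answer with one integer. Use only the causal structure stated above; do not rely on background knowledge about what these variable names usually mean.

1

A backdoor path from AlcoholUse to Exercise is any simple undirected path whose first edge points into AlcoholUse (i.e. leaves AlcoholUse via a parent).
Parents of AlcoholUse: {SleepHours}.
Enumerating:
  P1: AlcoholUse <- SleepHours -> Diet <- Age -> Stress -> Exercise
That exhausts the simple backdoor paths. Count: 1.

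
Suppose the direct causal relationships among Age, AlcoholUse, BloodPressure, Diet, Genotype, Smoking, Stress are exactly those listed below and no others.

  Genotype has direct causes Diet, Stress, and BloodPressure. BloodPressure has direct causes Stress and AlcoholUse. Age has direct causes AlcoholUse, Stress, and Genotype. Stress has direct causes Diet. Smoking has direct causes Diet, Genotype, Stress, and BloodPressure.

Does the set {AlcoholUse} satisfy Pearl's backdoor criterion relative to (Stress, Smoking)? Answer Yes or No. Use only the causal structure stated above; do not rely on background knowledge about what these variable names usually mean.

Backdoor paths from Stress to Smoking (paths whose first edge points into Stress):
  P1: Stress <- Diet -> Genotype <- BloodPressure -> Smoking
  P2: Stress <- Diet -> Genotype -> Smoking
  P3: Stress <- Diet -> Genotype -> Age <- AlcoholUse -> BloodPressure -> Smoking
  P4: Stress <- Diet -> Smoking
Condition 1 (no descendant of Stress in the set): holds — descendants of Stress are {Age, BloodPressure, Genotype, Smoking}; none are in {AlcoholUse}.
Condition 2 (every backdoor path blocked by {AlcoholUse}):
  P1: blocked at collider Genotype (neither it nor any descendant is in the conditioning set).
  P2: open — no interior node is in the conditioning set.
  P3: blocked at collider Age (neither it nor any descendant is in the conditioning set).
  P4: open — no interior node is in the conditioning set.
{AlcoholUse} does not satisfy the backdoor criterion.

No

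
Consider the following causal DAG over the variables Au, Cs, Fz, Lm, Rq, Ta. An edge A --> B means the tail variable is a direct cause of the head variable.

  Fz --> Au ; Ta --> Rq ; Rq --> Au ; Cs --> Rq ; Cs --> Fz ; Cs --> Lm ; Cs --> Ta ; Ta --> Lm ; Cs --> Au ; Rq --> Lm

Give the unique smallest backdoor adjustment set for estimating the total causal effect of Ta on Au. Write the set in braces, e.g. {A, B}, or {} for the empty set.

{Cs}

Variables eligible for adjustment (non-descendants of Ta, excluding Ta and Au): {Cs, Fz}.
Backdoor paths from Ta to Au:
  P1: Ta <- Cs -> Fz -> Au
  P2: Ta <- Cs -> Rq -> Au
  P3: Ta <- Cs -> Au
  P4: Ta <- Cs -> Lm <- Rq -> Au
The empty set is not sufficient: P1 (Ta <- Cs -> Fz -> Au) has no collider blocking it and no conditioned non-collider, so it is open.
Try {Cs}:
  P1: blocked at fork node Cs ∈ conditioning set.
  P2: blocked at fork node Cs ∈ conditioning set.
  P3: blocked at fork node Cs ∈ conditioning set.
  P4: blocked at fork node Cs ∈ conditioning set.
{Cs} contains no descendant of Ta and blocks every backdoor path.
No other singleton works — e.g. {Fz} leaves P2 open — so {Cs} is the unique smallest valid adjustment set.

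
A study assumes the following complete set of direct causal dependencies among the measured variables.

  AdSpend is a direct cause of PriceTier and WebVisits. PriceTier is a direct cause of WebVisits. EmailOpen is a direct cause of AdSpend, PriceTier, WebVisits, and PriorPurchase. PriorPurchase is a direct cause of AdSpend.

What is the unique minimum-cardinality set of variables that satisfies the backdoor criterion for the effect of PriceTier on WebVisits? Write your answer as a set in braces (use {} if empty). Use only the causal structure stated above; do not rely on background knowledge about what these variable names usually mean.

Variables eligible for adjustment (non-descendants of PriceTier, excluding PriceTier and WebVisits): {AdSpend, EmailOpen, PriorPurchase}.
Backdoor paths from PriceTier to WebVisits:
  P1: PriceTier <- EmailOpen -> PriorPurchase -> AdSpend -> WebVisits
  P2: PriceTier <- EmailOpen -> AdSpend -> WebVisits
  P3: PriceTier <- EmailOpen -> WebVisits
  P4: PriceTier <- AdSpend <- EmailOpen -> WebVisits
  P5: PriceTier <- AdSpend <- PriorPurchase <- EmailOpen -> WebVisits
  P6: PriceTier <- AdSpend -> WebVisits
The empty set is not sufficient: P1 (PriceTier <- EmailOpen -> PriorPurchase -> AdSpend -> WebVisits) has no collider blocking it and no conditioned non-collider, so it is open.
Try {AdSpend, EmailOpen}:
  P1: blocked at fork node EmailOpen ∈ conditioning set.
  P2: blocked at fork node EmailOpen ∈ conditioning set.
  P3: blocked at fork node EmailOpen ∈ conditioning set.
  P4: blocked at chain node AdSpend ∈ conditioning set.
  P5: blocked at chain node AdSpend ∈ conditioning set.
  P6: blocked at fork node AdSpend ∈ conditioning set.
{AdSpend, EmailOpen} contains no descendant of PriceTier and blocks every backdoor path.
Every element of {AdSpend, EmailOpen} is needed (dropping AdSpend leaves P6 open; dropping EmailOpen leaves P3 open), so no proper subset is valid.
Among all size-2 subsets of the eligible variables, only {AdSpend, EmailOpen} blocks every backdoor path, so it is the unique smallest valid adjustment set.

{AdSpend, EmailOpen}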